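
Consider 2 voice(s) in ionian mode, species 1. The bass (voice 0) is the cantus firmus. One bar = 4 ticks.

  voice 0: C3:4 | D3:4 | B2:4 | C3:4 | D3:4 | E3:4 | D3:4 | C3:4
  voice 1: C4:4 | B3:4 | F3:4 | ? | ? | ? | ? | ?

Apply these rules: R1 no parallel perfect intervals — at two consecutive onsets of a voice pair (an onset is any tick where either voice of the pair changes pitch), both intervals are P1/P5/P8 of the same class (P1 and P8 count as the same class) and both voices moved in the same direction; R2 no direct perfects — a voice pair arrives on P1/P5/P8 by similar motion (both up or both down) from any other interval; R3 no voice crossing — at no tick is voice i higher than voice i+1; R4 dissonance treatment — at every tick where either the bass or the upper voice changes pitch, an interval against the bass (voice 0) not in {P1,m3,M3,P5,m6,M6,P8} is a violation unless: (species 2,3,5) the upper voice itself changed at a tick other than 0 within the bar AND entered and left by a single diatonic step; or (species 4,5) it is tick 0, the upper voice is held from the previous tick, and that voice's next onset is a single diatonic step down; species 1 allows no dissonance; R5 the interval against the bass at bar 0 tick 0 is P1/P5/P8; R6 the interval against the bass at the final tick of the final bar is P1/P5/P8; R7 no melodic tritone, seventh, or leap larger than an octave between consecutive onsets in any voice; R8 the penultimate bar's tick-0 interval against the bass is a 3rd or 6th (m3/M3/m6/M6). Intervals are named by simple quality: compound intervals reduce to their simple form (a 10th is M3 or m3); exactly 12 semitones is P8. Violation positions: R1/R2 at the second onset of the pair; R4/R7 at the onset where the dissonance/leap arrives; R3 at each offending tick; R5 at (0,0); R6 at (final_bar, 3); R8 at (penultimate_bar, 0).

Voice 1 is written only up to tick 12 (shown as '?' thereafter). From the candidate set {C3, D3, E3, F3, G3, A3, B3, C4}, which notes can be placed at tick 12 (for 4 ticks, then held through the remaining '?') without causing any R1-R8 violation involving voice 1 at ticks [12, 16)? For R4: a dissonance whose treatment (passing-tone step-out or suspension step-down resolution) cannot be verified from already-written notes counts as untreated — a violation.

C3: legal
D3: violates R4
E3: legal
F3: violates R4
G3: violates R2
A3: legal
B3: violates R4,R7
C4: violates R2

{A3, C3, E3}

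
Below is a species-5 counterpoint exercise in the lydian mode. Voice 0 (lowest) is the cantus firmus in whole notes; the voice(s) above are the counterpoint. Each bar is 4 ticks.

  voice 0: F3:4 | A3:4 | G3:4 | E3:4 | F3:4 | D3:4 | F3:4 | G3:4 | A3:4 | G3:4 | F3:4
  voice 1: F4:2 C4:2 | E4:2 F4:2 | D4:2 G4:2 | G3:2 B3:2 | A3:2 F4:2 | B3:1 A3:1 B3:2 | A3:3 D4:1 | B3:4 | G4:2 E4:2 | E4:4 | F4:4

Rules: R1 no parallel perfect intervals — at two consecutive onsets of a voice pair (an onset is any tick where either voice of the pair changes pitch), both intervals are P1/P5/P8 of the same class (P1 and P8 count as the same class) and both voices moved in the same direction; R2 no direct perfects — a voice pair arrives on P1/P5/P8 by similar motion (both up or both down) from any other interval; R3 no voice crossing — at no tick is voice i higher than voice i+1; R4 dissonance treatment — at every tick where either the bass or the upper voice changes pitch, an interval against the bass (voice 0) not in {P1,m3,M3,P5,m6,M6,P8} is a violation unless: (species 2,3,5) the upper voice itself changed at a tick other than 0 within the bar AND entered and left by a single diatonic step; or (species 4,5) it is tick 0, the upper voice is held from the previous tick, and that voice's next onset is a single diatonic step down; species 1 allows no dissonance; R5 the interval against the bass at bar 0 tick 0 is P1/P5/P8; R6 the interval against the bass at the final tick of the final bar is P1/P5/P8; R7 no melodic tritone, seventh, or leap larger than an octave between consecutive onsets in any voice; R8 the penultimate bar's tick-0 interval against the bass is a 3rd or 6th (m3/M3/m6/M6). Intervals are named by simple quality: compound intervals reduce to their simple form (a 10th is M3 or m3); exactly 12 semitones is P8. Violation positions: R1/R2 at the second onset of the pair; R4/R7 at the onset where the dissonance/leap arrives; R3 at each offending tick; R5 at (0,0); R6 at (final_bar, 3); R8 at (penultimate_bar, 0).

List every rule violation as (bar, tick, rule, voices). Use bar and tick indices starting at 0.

bar 0: v0=F3 v1=F4 downbeat P8
bar 1: v0=A3 v1=E4 downbeat P5
bar 2: v0=G3 v1=D4 downbeat P5
bar 3: v0=E3 v1=G3 downbeat m3
bar 4: v0=F3 v1=A3 downbeat M3
bar 5: v0=D3 v1=B3 downbeat M6
bar 6: v0=F3 v1=A3 downbeat M3
bar 7: v0=G3 v1=B3 downbeat M3
bar 8: v0=A3 v1=G4 downbeat m7
bar 9: v0=G3 v1=E4 downbeat M6
bar 10: v0=F3 v1=F4 downbeat P8
  -> R1 @ bar 1 tick 0 v(0, 1): F3/C4 P5 -> A3/E4 P5 similar
  -> R2 @ bar 2 tick 0 v(0, 1): A3/F4 m6 -> G3/D4 P5 similar
  -> R7 @ bar 5 tick 0 v(1,): F4->B3 leap 6st
  -> R4 @ bar 8 tick 0 v(0, 1): A3/G4 m7 untreated

(1, 0, R1, (0, 1))
(2, 0, R2, (0, 1))
(5, 0, R7, (1,))
(8, 0, R4, (0, 1))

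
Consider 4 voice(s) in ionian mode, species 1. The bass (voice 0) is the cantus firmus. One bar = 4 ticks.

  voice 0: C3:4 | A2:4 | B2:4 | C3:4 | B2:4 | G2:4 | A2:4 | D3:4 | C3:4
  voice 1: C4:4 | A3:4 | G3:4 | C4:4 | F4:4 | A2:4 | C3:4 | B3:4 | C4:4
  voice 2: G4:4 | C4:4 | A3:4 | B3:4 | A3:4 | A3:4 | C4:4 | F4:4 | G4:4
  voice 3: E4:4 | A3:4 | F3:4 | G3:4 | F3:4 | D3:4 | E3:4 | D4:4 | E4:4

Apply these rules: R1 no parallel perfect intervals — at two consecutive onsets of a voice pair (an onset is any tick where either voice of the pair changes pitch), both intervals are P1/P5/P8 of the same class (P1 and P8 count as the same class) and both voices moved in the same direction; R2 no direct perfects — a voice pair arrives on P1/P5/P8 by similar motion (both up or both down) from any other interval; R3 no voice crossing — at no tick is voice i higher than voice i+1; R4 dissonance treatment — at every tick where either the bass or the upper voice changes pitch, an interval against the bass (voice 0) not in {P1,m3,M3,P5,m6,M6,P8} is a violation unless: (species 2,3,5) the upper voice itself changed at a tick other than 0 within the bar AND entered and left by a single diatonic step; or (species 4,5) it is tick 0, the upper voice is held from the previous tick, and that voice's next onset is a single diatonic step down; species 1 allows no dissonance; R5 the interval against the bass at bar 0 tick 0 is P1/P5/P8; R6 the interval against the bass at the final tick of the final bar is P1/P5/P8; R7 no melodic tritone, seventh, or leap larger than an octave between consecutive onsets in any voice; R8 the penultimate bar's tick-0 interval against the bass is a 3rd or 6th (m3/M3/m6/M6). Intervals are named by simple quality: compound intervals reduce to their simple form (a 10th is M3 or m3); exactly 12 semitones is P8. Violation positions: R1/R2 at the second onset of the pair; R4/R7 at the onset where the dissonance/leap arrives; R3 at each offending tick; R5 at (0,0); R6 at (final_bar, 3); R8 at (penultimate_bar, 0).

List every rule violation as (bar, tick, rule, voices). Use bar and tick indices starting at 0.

(0, 0, R3, (2, 3))
(0, 0, R5, (0, 3))
(0, 1, R3, (2, 3))
(0, 2, R3, (2, 3))
(0, 3, R3, (2, 3))
(1, 0, R1, (0, 1))
(1, 0, R2, (0, 3))
(1, 0, R2, (1, 3))
(1, 0, R3, (2, 3))
(1, 1, R3, (2, 3))
(1, 2, R3, (2, 3))
(1, 3, R3, (2, 3))
(2, 0, R3, (2, 3))
(2, 0, R4, (0, 2))
(2, 0, R4, (0, 3))
(2, 1, R3, (2, 3))
(2, 2, R3, (2, 3))
(2, 3, R3, (2, 3))
(3, 0, R2, (0, 1))
(3, 0, R2, (0, 3))
(3, 0, R3, (1, 2))
(3, 0, R3, (2, 3))
(3, 0, R4, (0, 2))
(3, 1, R3, (1, 2))
(3, 1, R3, (2, 3))
(3, 2, R3, (1, 2))
(3, 2, R3, (2, 3))
(3, 3, R3, (1, 2))
(3, 3, R3, (2, 3))
(4, 0, R3, (1, 2))
(4, 0, R3, (2, 3))
(4, 0, R4, (0, 1))
(4, 0, R4, (0, 2))
(4, 0, R4, (0, 3))
(4, 1, R3, (1, 2))
(4, 1, R3, (2, 3))
(4, 2, R3, (1, 2))
(4, 2, R3, (2, 3))
(4, 3, R3, (1, 2))
(4, 3, R3, (2, 3))
(5, 0, R2, (0, 3))
(5, 0, R3, (2, 3))
(5, 0, R4, (0, 1))
(5, 0, R4, (0, 2))
(5, 0, R7, (1,))
(5, 1, R3, (2, 3))
(5, 2, R3, (2, 3))
(5, 3, R3, (2, 3))
(6, 0, R1, (0, 3))
(6, 0, R1, (1, 2))
(6, 0, R3, (2, 3))
(6, 1, R3, (2, 3))
(6, 2, R3, (2, 3))
(6, 3, R3, (2, 3))
(7, 0, R2, (0, 3))
(7, 0, R3, (2, 3))
(7, 0, R7, (1,))
(7, 0, R7, (3,))
(7, 0, R8, (0, 3))
(7, 1, R3, (2, 3))
(7, 2, R3, (2, 3))
(7, 3, R3, (2, 3))
(8, 0, R2, (1, 2))
(8, 0, R3, (2, 3))
(8, 1, R3, (2, 3))
(8, 2, R3, (2, 3))
(8, 3, R3, (2, 3))
(8, 3, R6, (0, 3))

bar 0: v0=C3 v1=C4 v2=G4 v3=E4 downbeat M3
bar 1: v0=A2 v1=A3 v2=C4 v3=A3 downbeat P8
bar 2: v0=B2 v1=G3 v2=A3 v3=F3 downbeat TT
bar 3: v0=C3 v1=C4 v2=B3 v3=G3 downbeat P5
bar 4: v0=B2 v1=F4 v2=A3 v3=F3 downbeat TT
bar 5: v0=G2 v1=A2 v2=A3 v3=D3 downbeat P5
bar 6: v0=A2 v1=C3 v2=C4 v3=E3 downbeat P5
bar 7: v0=D3 v1=B3 v2=F4 v3=D4 downbeat P8
bar 8: v0=C3 v1=C4 v2=G4 v3=E4 downbeat M3
  -> R3 @ bar 0 tick 0 v(2, 3): G4 above E4
  -> R5 @ bar 0 tick 0 v(0, 3): opens on M3
  -> R3 @ bar 0 tick 1 v(2, 3): G4 above E4
  -> R3 @ bar 0 tick 2 v(2, 3): G4 above E4
  -> R3 @ bar 0 tick 3 v(2, 3): G4 above E4
  -> R1 @ bar 1 tick 0 v(0, 1): C3/C4 P8 -> A2/A3 P8 similar
  -> R2 @ bar 1 tick 0 v(0, 3): C3/E4 M3 -> A2/A3 P8 similar
  -> R2 @ bar 1 tick 0 v(1, 3): C4/E4 M3 -> A3/A3 P1 similar
  -> R3 @ bar 1 tick 0 v(2, 3): C4 above A3
  -> R3 @ bar 1 tick 1 v(2, 3): C4 above A3
  -> R3 @ bar 1 tick 2 v(2, 3): C4 above A3
  -> R3 @ bar 1 tick 3 v(2, 3): C4 above A3
  -> R3 @ bar 2 tick 0 v(2, 3): A3 above F3
  -> R4 @ bar 2 tick 0 v(0, 2): B2/A3 m7 untreated
  -> R4 @ bar 2 tick 0 v(0, 3): B2/F3 TT untreated
  -> R3 @ bar 2 tick 1 v(2, 3): A3 above F3
  -> R3 @ bar 2 tick 2 v(2, 3): A3 above F3
  -> R3 @ bar 2 tick 3 v(2, 3): A3 above F3
  -> R2 @ bar 3 tick 0 v(0, 1): B2/G3 m6 -> C3/C4 P8 similar
  -> R2 @ bar 3 tick 0 v(0, 3): B2/F3 TT -> C3/G3 P5 similar
  -> R3 @ bar 3 tick 0 v(1, 2): C4 above B3
  -> R3 @ bar 3 tick 0 v(2, 3): B3 above G3
  -> R4 @ bar 3 tick 0 v(0, 2): C3/B3 M7 untreated
  -> R3 @ bar 3 tick 1 v(1, 2): C4 above B3
  -> R3 @ bar 3 tick 1 v(2, 3): B3 above G3
  -> R3 @ bar 3 tick 2 v(1, 2): C4 above B3
  -> R3 @ bar 3 tick 2 v(2, 3): B3 above G3
  -> R3 @ bar 3 tick 3 v(1, 2): C4 above B3
  -> R3 @ bar 3 tick 3 v(2, 3): B3 above G3
  -> R3 @ bar 4 tick 0 v(1, 2): F4 above A3
  -> R3 @ bar 4 tick 0 v(2, 3): A3 above F3
  -> R4 @ bar 4 tick 0 v(0, 1): B2/F4 TT untreated
  -> R4 @ bar 4 tick 0 v(0, 2): B2/A3 m7 untreated
  -> R4 @ bar 4 tick 0 v(0, 3): B2/F3 TT untreated
  -> R3 @ bar 4 tick 1 v(1, 2): F4 above A3
  -> R3 @ bar 4 tick 1 v(2, 3): A3 above F3
  -> R3 @ bar 4 tick 2 v(1, 2): F4 above A3
  -> R3 @ bar 4 tick 2 v(2, 3): A3 above F3
  -> R3 @ bar 4 tick 3 v(1, 2): F4 above A3
  -> R3 @ bar 4 tick 3 v(2, 3): A3 above F3
  -> R2 @ bar 5 tick 0 v(0, 3): B2/F3 TT -> G2/D3 P5 similar
  -> R3 @ bar 5 tick 0 v(2, 3): A3 above D3
  -> R4 @ bar 5 tick 0 v(0, 1): G2/A2 M2 untreated
  -> R4 @ bar 5 tick 0 v(0, 2): G2/A3 M2 untreated
  -> R7 @ bar 5 tick 0 v(1,): F4->A2 leap 20st
  -> R3 @ bar 5 tick 1 v(2, 3): A3 above D3
  -> R3 @ bar 5 tick 2 v(2, 3): A3 above D3
  -> R3 @ bar 5 tick 3 v(2, 3): A3 above D3
  -> R1 @ bar 6 tick 0 v(0, 3): G2/D3 P5 -> A2/E3 P5 similar
  -> R1 @ bar 6 tick 0 v(1, 2): A2/A3 P8 -> C3/C4 P8 similar
  -> R3 @ bar 6 tick 0 v(2, 3): C4 above E3
  -> R3 @ bar 6 tick 1 v(2, 3): C4 above E3
  -> R3 @ bar 6 tick 2 v(2, 3): C4 above E3
  -> R3 @ bar 6 tick 3 v(2, 3): C4 above E3
  -> R2 @ bar 7 tick 0 v(0, 3): A2/E3 P5 -> D3/D4 P8 similar
  -> R3 @ bar 7 tick 0 v(2, 3): F4 above D4
  -> R7 @ bar 7 tick 0 v(1,): C3->B3 leap 11st
  -> R7 @ bar 7 tick 0 v(3,): E3->D4 leap 10st
  -> R8 @ bar 7 tick 0 v(0, 3): penult P8 not 3rd/6th
  -> R3 @ bar 7 tick 1 v(2, 3): F4 above D4
  -> R3 @ bar 7 tick 2 v(2, 3): F4 above D4
  -> R3 @ bar 7 tick 3 v(2, 3): F4 above D4
  -> R2 @ bar 8 tick 0 v(1, 2): B3/F4 TT -> C4/G4 P5 similar
  -> R3 @ bar 8 tick 0 v(2, 3): G4 above E4
  -> R3 @ bar 8 tick 1 v(2, 3): G4 above E4
  -> R3 @ bar 8 tick 2 v(2, 3): G4 above E4
  -> R3 @ bar 8 tick 3 v(2, 3): G4 above E4
  -> R6 @ bar 8 tick 3 v(0, 3): closes on M3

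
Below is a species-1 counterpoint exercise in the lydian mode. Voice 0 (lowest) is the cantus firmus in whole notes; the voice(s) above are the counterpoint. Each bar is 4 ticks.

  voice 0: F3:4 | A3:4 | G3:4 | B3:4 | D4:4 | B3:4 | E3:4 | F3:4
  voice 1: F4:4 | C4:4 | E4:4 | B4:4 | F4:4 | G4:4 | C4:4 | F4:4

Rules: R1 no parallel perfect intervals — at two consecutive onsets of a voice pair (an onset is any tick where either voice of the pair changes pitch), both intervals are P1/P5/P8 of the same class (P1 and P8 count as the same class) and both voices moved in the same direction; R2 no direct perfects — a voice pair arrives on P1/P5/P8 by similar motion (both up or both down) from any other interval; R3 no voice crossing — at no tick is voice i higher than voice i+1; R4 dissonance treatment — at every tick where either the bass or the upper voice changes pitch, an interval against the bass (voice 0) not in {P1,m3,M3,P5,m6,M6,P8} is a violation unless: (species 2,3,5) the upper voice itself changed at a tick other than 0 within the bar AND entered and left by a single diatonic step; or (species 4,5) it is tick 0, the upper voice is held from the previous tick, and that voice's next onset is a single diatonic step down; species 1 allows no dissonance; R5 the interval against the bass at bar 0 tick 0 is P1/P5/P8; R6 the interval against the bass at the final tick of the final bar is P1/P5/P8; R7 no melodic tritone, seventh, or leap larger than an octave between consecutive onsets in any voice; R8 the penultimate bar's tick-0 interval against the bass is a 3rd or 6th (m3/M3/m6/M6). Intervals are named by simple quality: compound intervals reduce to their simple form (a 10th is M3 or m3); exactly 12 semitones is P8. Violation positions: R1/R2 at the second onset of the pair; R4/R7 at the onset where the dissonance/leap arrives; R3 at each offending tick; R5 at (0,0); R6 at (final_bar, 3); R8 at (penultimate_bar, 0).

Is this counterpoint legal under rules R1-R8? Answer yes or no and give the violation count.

bar 0: v0=F3 v1=F4 (P8)
bar 1: v0=A3 v1=C4 (m3)
bar 2: v0=G3 v1=E4 (M6)
bar 3: v0=B3 v1=B4 (P8)
bar 4: v0=D4 v1=F4 (m3)
bar 5: v0=B3 v1=G4 (m6)
bar 6: v0=E3 v1=C4 (m6)
bar 7: v0=F3 v1=F4 (P8)
  R2 @ bar3.0: G3/E4 M6 -> B3/B4 P8 similar
  R7 @ bar4.0: B4->F4 leap 6st
  R2 @ bar7.0: E3/C4 m6 -> F3/F4 P8 similar

No (3 violations)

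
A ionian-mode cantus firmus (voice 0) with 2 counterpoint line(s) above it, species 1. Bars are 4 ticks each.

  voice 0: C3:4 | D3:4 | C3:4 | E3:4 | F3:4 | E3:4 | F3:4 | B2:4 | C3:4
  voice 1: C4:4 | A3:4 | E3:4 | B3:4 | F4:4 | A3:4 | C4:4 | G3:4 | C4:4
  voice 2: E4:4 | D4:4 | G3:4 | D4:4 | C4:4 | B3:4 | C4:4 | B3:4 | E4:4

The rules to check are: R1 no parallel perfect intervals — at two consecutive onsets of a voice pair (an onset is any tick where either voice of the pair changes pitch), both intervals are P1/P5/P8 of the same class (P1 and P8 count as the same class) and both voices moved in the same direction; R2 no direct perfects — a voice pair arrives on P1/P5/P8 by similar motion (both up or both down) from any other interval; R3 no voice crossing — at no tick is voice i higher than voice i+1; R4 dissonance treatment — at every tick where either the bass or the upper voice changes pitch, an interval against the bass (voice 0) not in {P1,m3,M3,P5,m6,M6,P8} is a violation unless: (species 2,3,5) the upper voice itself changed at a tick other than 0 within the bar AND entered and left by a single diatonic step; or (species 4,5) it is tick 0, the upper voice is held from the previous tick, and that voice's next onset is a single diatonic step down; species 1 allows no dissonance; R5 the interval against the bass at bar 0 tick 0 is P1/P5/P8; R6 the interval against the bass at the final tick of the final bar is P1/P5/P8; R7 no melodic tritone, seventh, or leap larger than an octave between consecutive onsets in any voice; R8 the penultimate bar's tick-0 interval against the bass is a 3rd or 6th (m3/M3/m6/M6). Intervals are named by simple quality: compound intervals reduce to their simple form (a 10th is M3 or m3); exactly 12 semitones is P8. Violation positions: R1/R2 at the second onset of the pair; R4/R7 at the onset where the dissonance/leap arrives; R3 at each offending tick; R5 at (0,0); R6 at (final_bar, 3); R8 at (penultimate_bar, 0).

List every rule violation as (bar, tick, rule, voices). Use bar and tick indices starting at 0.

(0, 0, R5, (0, 2))
(2, 0, R2, (0, 2))
(3, 0, R2, (0, 1))
(3, 0, R4, (0, 2))
(4, 0, R2, (0, 1))
(4, 0, R3, (1, 2))
(4, 0, R7, (1,))
(4, 1, R3, (1, 2))
(4, 2, R3, (1, 2))
(4, 3, R3, (1, 2))
(5, 0, R1, (0, 2))
(5, 0, R4, (0, 1))
(6, 0, R1, (0, 2))
(6, 0, R2, (0, 1))
(6, 0, R2, (1, 2))
(7, 0, R2, (0, 2))
(7, 0, R7, (0,))
(7, 0, R8, (0, 2))
(8, 0, R2, (0, 1))
(8, 3, R6, (0, 2))

bar 0: v0=C3 v1=C4 v2=E4 downbeat M3
bar 1: v0=D3 v1=A3 v2=D4 downbeat P8
bar 2: v0=C3 v1=E3 v2=G3 downbeat P5
bar 3: v0=E3 v1=B3 v2=D4 downbeat m7
bar 4: v0=F3 v1=F4 v2=C4 downbeat P5
bar 5: v0=E3 v1=A3 v2=B3 downbeat P5
bar 6: v0=F3 v1=C4 v2=C4 downbeat P5
bar 7: v0=B2 v1=G3 v2=B3 downbeat P8
bar 8: v0=C3 v1=C4 v2=E4 downbeat M3
  -> R5 @ bar 0 tick 0 v(0, 2): opens on M3
  -> R2 @ bar 2 tick 0 v(0, 2): D3/D4 P8 -> C3/G3 P5 similar
  -> R2 @ bar 3 tick 0 v(0, 1): C3/E3 M3 -> E3/B3 P5 similar
  -> R4 @ bar 3 tick 0 v(0, 2): E3/D4 m7 untreated
  -> R2 @ bar 4 tick 0 v(0, 1): E3/B3 P5 -> F3/F4 P8 similar
  -> R3 @ bar 4 tick 0 v(1, 2): F4 above C4
  -> R7 @ bar 4 tick 0 v(1,): B3->F4 leap 6st
  -> R3 @ bar 4 tick 1 v(1, 2): F4 above C4
  -> R3 @ bar 4 tick 2 v(1, 2): F4 above C4
  -> R3 @ bar 4 tick 3 v(1, 2): F4 above C4
  -> R1 @ bar 5 tick 0 v(0, 2): F3/C4 P5 -> E3/B3 P5 similar
  -> R4 @ bar 5 tick 0 v(0, 1): E3/A3 P4 untreated
  -> R1 @ bar 6 tick 0 v(0, 2): E3/B3 P5 -> F3/C4 P5 similar
  -> R2 @ bar 6 tick 0 v(0, 1): E3/A3 P4 -> F3/C4 P5 similar
  -> R2 @ bar 6 tick 0 v(1, 2): A3/B3 M2 -> C4/C4 P1 similar
  -> R2 @ bar 7 tick 0 v(0, 2): F3/C4 P5 -> B2/B3 P8 similar
  -> R7 @ bar 7 tick 0 v(0,): F3->B2 leap 6st
  -> R8 @ bar 7 tick 0 v(0, 2): penult P8 not 3rd/6th
  -> R2 @ bar 8 tick 0 v(0, 1): B2/G3 m6 -> C3/C4 P8 similar
  -> R6 @ bar 8 tick 3 v(0, 2): closes on M3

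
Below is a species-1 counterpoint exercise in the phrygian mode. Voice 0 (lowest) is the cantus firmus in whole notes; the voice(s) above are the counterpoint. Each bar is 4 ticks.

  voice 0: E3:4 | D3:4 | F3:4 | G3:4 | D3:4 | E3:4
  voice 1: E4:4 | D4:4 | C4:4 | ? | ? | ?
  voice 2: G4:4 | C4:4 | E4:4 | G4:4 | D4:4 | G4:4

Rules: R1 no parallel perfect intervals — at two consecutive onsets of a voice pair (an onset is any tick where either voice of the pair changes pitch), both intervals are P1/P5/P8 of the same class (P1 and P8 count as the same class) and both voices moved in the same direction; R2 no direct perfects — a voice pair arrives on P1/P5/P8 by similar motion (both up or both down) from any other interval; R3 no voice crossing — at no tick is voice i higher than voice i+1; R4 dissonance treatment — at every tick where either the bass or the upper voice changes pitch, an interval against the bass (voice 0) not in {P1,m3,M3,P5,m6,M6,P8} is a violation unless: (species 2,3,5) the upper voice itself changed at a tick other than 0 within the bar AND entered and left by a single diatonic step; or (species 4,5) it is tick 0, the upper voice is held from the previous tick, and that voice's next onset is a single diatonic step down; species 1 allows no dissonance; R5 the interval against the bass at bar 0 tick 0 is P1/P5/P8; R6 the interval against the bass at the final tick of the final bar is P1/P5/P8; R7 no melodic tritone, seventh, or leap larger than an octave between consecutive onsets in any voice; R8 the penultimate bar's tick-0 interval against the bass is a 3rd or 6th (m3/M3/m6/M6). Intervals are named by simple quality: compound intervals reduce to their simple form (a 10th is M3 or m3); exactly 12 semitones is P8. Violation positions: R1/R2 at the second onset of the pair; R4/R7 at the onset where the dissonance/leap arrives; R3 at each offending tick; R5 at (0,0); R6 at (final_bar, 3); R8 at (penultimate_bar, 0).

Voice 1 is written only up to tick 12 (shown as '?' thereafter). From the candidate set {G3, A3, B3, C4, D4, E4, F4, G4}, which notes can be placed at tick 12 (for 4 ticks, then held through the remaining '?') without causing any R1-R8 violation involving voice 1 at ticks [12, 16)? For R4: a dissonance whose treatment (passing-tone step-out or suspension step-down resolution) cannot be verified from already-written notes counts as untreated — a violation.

{B3, E4, G3}

G3: legal
A3: violates R4
B3: legal
C4: violates R4
D4: violates R1
E4: legal
F4: violates R4
G4: violates R2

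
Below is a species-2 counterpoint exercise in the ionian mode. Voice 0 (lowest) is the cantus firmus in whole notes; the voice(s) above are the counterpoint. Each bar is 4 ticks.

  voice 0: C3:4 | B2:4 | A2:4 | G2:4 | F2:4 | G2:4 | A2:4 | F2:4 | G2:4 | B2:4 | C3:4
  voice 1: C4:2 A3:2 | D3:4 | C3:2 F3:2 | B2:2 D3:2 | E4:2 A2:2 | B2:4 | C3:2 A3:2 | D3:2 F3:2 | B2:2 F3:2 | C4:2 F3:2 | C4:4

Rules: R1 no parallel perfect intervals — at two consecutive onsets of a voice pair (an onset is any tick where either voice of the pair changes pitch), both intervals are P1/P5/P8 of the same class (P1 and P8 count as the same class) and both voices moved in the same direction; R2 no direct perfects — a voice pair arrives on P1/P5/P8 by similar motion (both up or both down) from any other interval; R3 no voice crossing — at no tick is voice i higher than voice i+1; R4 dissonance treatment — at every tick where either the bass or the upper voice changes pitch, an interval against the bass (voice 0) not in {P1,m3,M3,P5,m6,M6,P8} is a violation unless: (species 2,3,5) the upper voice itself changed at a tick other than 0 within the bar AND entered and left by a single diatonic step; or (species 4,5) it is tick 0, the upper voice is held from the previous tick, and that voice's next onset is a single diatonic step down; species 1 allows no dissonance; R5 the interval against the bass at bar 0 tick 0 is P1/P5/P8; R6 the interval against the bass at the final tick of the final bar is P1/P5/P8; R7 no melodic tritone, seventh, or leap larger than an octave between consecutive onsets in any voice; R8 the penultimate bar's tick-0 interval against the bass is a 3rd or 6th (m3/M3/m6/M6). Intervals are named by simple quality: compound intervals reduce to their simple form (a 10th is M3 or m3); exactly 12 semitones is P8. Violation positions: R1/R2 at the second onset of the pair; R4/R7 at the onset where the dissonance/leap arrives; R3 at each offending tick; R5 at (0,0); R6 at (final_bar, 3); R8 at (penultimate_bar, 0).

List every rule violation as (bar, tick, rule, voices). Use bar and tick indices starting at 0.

bar 0: v0=C3 v1=C4 downbeat P8
bar 1: v0=B2 v1=D3 downbeat m3
bar 2: v0=A2 v1=C3 downbeat m3
bar 3: v0=G2 v1=B2 downbeat M3
bar 4: v0=F2 v1=E4 downbeat M7
bar 5: v0=G2 v1=B2 downbeat M3
bar 6: v0=A2 v1=C3 downbeat m3
bar 7: v0=F2 v1=D3 downbeat M6
bar 8: v0=G2 v1=B2 downbeat M3
bar 9: v0=B2 v1=C4 downbeat m2
bar 10: v0=C3 v1=C4 downbeat P8
  -> R7 @ bar 3 tick 0 v(1,): F3->B2 leap 6st
  -> R4 @ bar 4 tick 0 v(0, 1): F2/E4 M7 untreated
  -> R7 @ bar 4 tick 0 v(1,): D3->E4 leap 14st
  -> R7 @ bar 4 tick 2 v(1,): E4->A2 leap 19st
  -> R7 @ bar 8 tick 0 v(1,): F3->B2 leap 6st
  -> R4 @ bar 8 tick 2 v(0, 1): G2/F3 m7 untreated
  -> R7 @ bar 8 tick 2 v(1,): B2->F3 leap 6st
  -> R4 @ bar 9 tick 0 v(0, 1): B2/C4 m2 untreated
  -> R8 @ bar 9 tick 0 v(0, 1): penult m2 not 3rd/6th
  -> R4 @ bar 9 tick 2 v(0, 1): B2/F3 TT untreated
  -> R2 @ bar 10 tick 0 v(0, 1): B2/F3 TT -> C3/C4 P8 similar

(3, 0, R7, (1,))
(4, 0, R4, (0, 1))
(4, 0, R7, (1,))
(4, 2, R7, (1,))
(8, 0, R7, (1,))
(8, 2, R4, (0, 1))
(8, 2, R7, (1,))
(9, 0, R4, (0, 1))
(9, 0, R8, (0, 1))
(9, 2, R4, (0, 1))
(10, 0, R2, (0, 1))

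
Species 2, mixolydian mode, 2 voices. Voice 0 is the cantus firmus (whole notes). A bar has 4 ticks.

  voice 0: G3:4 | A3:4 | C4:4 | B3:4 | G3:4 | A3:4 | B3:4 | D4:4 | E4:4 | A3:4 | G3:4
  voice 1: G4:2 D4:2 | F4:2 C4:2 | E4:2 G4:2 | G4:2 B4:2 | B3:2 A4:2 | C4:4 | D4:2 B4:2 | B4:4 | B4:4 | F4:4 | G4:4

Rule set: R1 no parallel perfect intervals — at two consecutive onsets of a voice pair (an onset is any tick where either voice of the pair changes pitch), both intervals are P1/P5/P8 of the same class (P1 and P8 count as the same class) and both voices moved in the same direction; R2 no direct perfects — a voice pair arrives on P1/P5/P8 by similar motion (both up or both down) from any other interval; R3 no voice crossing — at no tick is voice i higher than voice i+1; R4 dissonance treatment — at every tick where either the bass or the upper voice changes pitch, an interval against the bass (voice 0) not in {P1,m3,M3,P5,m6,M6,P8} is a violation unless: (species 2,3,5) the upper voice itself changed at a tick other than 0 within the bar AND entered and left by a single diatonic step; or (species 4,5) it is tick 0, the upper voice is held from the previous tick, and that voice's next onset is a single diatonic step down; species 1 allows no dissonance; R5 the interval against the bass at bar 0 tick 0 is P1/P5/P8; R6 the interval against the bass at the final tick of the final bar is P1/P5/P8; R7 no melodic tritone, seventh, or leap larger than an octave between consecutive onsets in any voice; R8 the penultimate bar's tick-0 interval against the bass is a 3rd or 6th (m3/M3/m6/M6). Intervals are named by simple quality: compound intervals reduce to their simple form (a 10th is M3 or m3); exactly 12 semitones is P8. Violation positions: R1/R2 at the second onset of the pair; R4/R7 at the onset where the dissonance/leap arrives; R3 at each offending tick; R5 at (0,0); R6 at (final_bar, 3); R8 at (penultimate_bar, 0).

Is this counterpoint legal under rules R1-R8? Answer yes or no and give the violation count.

No (3 violations)

bar 0: v0=G3 v1=G4 (P8)
bar 1: v0=A3 v1=F4 (m6)
bar 2: v0=C4 v1=E4 (M3)
bar 3: v0=B3 v1=G4 (m6)
bar 4: v0=G3 v1=B3 (M3)
bar 5: v0=A3 v1=C4 (m3)
bar 6: v0=B3 v1=D4 (m3)
bar 7: v0=D4 v1=B4 (M6)
bar 8: v0=E4 v1=B4 (P5)
bar 9: v0=A3 v1=F4 (m6)
bar 10: v0=G3 v1=G4 (P8)
  R4 @ bar4.2: G3/A4 M2 untreated
  R7 @ bar4.2: B3->A4 leap 10st
  R7 @ bar9.0: B4->F4 leap 6st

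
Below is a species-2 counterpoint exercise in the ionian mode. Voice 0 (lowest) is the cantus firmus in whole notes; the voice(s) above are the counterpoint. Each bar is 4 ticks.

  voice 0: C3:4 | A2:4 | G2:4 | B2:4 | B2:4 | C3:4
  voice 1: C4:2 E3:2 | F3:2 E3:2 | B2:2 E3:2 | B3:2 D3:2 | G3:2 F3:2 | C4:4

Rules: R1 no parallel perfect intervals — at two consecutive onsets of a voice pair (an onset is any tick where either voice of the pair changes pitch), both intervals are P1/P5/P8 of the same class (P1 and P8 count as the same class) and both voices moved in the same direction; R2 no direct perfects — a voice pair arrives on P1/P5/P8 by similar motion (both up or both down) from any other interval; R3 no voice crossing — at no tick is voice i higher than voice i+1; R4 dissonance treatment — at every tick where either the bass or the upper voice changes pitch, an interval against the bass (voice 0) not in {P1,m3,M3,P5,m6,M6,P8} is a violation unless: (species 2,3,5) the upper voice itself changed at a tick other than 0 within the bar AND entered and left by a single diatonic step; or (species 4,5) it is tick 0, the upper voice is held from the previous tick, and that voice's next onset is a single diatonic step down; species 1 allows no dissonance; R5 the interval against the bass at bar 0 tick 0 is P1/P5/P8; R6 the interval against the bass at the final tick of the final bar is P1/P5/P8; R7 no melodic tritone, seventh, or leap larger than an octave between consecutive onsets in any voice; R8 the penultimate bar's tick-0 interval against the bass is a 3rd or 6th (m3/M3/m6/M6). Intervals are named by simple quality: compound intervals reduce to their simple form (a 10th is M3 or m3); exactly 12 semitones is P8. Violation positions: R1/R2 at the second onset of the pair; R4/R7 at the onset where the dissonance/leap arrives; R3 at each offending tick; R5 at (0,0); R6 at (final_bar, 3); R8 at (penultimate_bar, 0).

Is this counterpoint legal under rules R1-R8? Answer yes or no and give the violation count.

No (3 violations)

bar 0: v0=C3 v1=C4 (P8)
bar 1: v0=A2 v1=F3 (m6)
bar 2: v0=G2 v1=B2 (M3)
bar 3: v0=B2 v1=B3 (P8)
bar 4: v0=B2 v1=G3 (m6)
bar 5: v0=C3 v1=C4 (P8)
  R2 @ bar3.0: G2/E3 M6 -> B2/B3 P8 similar
  R4 @ bar4.2: B2/F3 TT untreated
  R2 @ bar5.0: B2/F3 TT -> C3/C4 P8 similar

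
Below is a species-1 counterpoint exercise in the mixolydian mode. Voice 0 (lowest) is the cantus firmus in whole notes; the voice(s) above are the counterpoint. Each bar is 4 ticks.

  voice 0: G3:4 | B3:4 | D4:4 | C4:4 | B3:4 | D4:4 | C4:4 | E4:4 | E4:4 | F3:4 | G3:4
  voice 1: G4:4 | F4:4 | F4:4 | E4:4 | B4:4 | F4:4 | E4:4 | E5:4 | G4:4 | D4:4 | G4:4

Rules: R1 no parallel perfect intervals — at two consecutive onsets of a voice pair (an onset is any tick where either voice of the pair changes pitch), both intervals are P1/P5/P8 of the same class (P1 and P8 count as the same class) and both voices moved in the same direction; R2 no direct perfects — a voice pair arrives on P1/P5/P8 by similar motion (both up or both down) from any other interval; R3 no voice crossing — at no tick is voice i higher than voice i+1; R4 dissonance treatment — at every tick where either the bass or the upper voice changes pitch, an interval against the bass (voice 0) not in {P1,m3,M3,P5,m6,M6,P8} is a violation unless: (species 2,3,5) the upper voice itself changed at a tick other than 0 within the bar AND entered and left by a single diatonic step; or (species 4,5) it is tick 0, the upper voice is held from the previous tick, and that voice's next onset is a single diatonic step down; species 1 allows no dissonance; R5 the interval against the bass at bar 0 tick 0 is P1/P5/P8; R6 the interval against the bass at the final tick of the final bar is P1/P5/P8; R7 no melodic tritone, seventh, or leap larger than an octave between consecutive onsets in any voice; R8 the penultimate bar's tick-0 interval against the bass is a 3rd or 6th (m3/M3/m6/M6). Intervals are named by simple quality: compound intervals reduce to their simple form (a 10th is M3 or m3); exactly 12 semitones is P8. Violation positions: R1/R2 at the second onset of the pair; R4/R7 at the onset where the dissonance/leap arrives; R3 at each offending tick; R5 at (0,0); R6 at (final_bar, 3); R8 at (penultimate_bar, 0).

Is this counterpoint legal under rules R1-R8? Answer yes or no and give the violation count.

No (5 violations)

bar 0: v0=G3 v1=G4 (P8)
bar 1: v0=B3 v1=F4 (TT)
bar 2: v0=D4 v1=F4 (m3)
bar 3: v0=C4 v1=E4 (M3)
bar 4: v0=B3 v1=B4 (P8)
bar 5: v0=D4 v1=F4 (m3)
bar 6: v0=C4 v1=E4 (M3)
bar 7: v0=E4 v1=E5 (P8)
bar 8: v0=E4 v1=G4 (m3)
bar 9: v0=F3 v1=D4 (M6)
bar 10: v0=G3 v1=G4 (P8)
  R4 @ bar1.0: B3/F4 TT untreated
  R7 @ bar5.0: B4->F4 leap 6st
  R2 @ bar7.0: C4/E4 M3 -> E4/E5 P8 similar
  R7 @ bar9.0: E4->F3 leap 11st
  R2 @ bar10.0: F3/D4 M6 -> G3/G4 P8 similar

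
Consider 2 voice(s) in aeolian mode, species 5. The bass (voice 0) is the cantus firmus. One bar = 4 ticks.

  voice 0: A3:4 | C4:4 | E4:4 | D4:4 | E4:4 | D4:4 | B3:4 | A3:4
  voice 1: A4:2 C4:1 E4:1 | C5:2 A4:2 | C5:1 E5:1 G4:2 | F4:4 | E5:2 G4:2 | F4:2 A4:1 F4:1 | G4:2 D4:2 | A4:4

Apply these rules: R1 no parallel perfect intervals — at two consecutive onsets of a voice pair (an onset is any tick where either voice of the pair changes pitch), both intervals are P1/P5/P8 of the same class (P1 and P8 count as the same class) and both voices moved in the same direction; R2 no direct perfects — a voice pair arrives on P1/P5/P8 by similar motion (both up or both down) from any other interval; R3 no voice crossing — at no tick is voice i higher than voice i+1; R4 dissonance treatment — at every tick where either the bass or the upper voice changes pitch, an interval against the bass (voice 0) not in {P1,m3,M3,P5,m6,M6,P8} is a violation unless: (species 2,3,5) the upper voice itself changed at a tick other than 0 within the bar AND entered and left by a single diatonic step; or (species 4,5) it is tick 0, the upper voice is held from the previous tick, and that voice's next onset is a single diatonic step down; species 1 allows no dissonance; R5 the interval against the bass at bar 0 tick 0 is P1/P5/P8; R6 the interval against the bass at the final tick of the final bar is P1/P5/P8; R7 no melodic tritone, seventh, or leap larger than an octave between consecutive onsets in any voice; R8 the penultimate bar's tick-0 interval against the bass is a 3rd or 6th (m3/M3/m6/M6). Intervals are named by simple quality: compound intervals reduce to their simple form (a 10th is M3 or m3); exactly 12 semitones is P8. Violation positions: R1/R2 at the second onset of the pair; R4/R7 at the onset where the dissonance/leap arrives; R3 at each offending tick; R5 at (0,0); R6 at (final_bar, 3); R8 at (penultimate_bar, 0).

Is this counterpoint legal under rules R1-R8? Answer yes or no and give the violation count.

bar 0: v0=A3 v1=A4 (P8)
bar 1: v0=C4 v1=C5 (P8)
bar 2: v0=E4 v1=C5 (m6)
bar 3: v0=D4 v1=F4 (m3)
bar 4: v0=E4 v1=E5 (P8)
bar 5: v0=D4 v1=F4 (m3)
bar 6: v0=B3 v1=G4 (m6)
bar 7: v0=A3 v1=A4 (P8)
  R2 @ bar1.0: A3/E4 P5 -> C4/C5 P8 similar
  R2 @ bar4.0: D4/F4 m3 -> E4/E5 P8 similar
  R7 @ bar4.0: F4->E5 leap 11st

No (3 violations)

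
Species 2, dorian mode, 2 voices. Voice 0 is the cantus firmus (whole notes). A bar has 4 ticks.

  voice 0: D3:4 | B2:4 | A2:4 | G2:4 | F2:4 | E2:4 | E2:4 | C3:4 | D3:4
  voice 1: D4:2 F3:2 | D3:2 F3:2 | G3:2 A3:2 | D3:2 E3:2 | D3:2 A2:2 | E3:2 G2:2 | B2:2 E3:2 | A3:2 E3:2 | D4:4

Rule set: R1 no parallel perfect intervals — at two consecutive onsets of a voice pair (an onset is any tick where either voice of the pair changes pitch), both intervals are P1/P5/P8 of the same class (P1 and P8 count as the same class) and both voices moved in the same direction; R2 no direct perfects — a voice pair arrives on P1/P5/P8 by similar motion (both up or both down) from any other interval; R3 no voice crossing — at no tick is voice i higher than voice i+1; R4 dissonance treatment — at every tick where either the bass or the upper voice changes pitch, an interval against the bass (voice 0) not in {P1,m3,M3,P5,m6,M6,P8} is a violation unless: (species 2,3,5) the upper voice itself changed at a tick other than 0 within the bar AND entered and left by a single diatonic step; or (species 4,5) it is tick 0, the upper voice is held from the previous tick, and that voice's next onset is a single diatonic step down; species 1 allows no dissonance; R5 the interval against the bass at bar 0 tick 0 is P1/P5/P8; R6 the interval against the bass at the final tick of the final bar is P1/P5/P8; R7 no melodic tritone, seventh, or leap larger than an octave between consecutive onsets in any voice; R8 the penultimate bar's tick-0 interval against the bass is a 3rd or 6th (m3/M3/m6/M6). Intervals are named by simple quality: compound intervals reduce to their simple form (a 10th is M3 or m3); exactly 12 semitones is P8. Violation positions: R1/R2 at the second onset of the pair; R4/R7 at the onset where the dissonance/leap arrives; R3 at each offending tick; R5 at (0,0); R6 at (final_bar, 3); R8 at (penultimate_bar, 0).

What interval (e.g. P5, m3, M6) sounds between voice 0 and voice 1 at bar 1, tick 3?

voice 0=B2 voice 1=F3 -> TT

TT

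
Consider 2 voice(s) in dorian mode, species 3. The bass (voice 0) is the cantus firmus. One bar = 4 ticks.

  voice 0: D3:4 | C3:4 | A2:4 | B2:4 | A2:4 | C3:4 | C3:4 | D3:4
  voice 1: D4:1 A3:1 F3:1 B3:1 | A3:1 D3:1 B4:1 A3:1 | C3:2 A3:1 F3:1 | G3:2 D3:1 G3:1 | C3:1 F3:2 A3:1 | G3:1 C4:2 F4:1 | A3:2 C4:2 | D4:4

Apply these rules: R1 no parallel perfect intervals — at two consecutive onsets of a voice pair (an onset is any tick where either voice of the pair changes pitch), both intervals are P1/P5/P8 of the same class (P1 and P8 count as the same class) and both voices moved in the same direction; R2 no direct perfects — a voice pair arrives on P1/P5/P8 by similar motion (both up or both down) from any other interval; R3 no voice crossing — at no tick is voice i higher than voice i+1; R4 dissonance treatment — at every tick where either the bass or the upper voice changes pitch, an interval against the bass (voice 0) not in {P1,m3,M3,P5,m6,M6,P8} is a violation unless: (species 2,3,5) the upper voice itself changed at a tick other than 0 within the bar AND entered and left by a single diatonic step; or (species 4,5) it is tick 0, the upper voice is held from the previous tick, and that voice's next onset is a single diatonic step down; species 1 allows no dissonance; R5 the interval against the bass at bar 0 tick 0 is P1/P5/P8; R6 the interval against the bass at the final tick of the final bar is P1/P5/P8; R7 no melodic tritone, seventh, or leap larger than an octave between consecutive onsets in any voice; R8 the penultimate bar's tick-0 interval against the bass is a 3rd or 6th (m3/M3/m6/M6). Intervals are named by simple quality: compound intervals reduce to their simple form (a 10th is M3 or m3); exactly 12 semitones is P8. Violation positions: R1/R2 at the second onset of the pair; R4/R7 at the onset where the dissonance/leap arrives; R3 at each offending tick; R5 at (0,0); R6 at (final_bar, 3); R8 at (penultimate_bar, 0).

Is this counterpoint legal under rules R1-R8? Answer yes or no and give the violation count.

bar 0: v0=D3 v1=D4 (P8)
bar 1: v0=C3 v1=A3 (M6)
bar 2: v0=A2 v1=C3 (m3)
bar 3: v0=B2 v1=G3 (m6)
bar 4: v0=A2 v1=C3 (m3)
bar 5: v0=C3 v1=G3 (P5)
bar 6: v0=C3 v1=A3 (M6)
bar 7: v0=D3 v1=D4 (P8)
  R7 @ bar0.3: F3->B3 leap 6st
  R4 @ bar1.1: C3/D3 M2 untreated
  R4 @ bar1.2: C3/B4 M7 untreated
  R7 @ bar1.2: D3->B4 leap 21st
  R7 @ bar1.3: B4->A3 leap 14st
  R4 @ bar5.3: C3/F4 P4 untreated
  R1 @ bar7.0: C3/C4 P8 -> D3/D4 P8 similar

No (7 violations)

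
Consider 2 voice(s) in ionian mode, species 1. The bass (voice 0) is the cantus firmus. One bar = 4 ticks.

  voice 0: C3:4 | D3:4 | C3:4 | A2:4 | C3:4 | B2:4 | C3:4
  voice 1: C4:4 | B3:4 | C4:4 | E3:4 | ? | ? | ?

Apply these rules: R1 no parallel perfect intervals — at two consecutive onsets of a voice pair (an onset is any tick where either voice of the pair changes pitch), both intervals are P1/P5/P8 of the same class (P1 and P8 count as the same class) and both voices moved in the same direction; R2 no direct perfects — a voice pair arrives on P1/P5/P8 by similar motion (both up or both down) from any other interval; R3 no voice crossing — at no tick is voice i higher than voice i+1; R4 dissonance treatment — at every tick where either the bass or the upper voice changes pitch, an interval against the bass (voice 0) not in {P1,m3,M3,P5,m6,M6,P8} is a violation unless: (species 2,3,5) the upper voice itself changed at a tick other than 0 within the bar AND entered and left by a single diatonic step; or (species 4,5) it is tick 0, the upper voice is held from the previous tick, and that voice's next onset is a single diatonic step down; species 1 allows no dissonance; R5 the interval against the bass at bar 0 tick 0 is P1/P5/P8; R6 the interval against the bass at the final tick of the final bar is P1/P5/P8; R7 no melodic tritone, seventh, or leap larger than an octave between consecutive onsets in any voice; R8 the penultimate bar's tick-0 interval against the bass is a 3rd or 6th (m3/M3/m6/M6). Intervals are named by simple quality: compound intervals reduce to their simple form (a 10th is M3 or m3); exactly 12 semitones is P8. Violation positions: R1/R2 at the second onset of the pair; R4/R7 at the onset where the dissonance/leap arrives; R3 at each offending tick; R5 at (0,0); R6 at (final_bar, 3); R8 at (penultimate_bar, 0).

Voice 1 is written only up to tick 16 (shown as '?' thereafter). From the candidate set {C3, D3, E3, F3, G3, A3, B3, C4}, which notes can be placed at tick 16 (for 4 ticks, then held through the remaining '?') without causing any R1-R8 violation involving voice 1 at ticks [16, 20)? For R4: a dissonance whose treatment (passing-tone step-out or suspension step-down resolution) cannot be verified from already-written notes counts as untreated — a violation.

{A3, C3, E3}

C3: legal
D3: violates R4
E3: legal
F3: violates R4
G3: violates R1
A3: legal
B3: violates R4
C4: violates R2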